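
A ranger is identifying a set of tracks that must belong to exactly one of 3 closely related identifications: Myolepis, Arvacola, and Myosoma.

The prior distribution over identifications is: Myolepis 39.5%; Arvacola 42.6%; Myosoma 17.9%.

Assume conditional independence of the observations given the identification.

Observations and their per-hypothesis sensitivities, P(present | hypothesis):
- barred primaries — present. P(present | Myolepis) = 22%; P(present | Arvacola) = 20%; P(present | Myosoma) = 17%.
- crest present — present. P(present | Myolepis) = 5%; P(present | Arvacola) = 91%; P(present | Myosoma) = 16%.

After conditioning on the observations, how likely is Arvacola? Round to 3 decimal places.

0.894

For each hypothesis, the unnormalized posterior weight is prior × product of the observation likelihoods:
  Myolepis: 0.395 × 0.22 × 0.05 = 0.004345
  Arvacola: 0.426 × 0.20 × 0.91 = 0.077532
  Myosoma: 0.179 × 0.17 × 0.16 = 0.0048688
The unnormalized weights sum to 0.086746.
P(Arvacola | evidence) = 0.077532 / 0.086746 ≈ 0.894.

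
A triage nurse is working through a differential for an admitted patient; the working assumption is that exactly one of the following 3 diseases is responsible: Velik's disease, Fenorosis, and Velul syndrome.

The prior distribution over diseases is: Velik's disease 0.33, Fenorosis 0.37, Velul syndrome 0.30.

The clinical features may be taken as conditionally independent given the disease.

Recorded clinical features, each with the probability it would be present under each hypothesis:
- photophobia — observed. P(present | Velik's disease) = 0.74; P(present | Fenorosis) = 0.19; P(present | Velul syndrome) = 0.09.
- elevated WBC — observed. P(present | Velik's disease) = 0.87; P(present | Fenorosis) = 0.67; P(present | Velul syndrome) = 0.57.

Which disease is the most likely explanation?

Velik's disease

By Bayes' rule with conditional independence, the unnormalized weight for each hypothesis is prior × ∏ likelihoods:
  Velik's disease: 0.33 × 0.74 × 0.87 = 0.21245
  Fenorosis: 0.37 × 0.19 × 0.67 = 0.047101
  Velul syndrome: 0.30 × 0.09 × 0.57 = 0.01539
The unnormalized weights sum to 0.27494.
P(Velik's disease | evidence) ≈ 0.21245 / 0.27494 ≈ 0.773
P(Fenorosis | evidence) ≈ 0.047101 / 0.27494 ≈ 0.171
P(Velul syndrome | evidence) ≈ 0.01539 / 0.27494 ≈ 0.056
The largest is 0.773, so Velik's disease is most probable.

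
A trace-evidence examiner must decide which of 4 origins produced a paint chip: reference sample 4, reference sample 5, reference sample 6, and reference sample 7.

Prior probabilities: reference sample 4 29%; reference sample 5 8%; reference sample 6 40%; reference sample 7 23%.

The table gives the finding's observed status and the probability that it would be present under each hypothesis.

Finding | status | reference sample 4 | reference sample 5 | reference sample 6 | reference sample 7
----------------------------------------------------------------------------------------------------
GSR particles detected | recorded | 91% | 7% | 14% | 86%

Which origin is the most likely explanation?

reference sample 4

For each hypothesis, the unnormalized posterior weight is prior × likelihood:
  reference sample 4: 0.29 × 0.91 = 0.2639
  reference sample 5: 0.08 × 0.07 = 0.0056
  reference sample 6: 0.40 × 0.14 = 0.056
  reference sample 7: 0.23 × 0.86 = 0.1978
Normalizing constant Z = 0.2639 + 0.0056 + 0.056 + 0.1978 = 0.5233.
P(reference sample 4 | evidence) ≈ 0.2639 / 0.5233 ≈ 0.504
P(reference sample 5 | evidence) ≈ 0.0056 / 0.5233 ≈ 0.011
P(reference sample 6 | evidence) ≈ 0.056 / 0.5233 ≈ 0.107
P(reference sample 7 | evidence) ≈ 0.1978 / 0.5233 ≈ 0.378
The largest is 0.504, so reference sample 4 is most probable.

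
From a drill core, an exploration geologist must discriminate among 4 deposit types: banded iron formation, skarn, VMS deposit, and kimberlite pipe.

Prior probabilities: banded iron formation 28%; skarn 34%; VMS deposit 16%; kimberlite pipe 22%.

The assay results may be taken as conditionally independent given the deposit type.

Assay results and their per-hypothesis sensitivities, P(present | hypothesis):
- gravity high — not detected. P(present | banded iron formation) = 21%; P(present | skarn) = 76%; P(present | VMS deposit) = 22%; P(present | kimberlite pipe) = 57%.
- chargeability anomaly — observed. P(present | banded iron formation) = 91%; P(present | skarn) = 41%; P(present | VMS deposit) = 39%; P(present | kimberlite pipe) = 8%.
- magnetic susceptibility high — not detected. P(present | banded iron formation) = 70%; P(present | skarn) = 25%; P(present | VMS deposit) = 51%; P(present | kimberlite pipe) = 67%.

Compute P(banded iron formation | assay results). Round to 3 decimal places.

0.540

By Bayes' rule with conditional independence, the unnormalized weight for each hypothesis is prior × ∏ likelihoods (using 1 − P(present | H) for each absent assay result):
  banded iron formation: 0.28 × (1 − 0.21) × 0.91 × (1 − 0.70) = 0.060388
  skarn: 0.34 × (1 − 0.76) × 0.41 × (1 − 0.25) = 0.025092
  VMS deposit: 0.16 × (1 − 0.22) × 0.39 × (1 − 0.51) = 0.023849
  kimberlite pipe: 0.22 × (1 − 0.57) × 0.08 × (1 − 0.67) = 0.0024974
The unnormalized weights sum to 0.11183.
P(banded iron formation | evidence) = 0.060388 / 0.11183 ≈ 0.540.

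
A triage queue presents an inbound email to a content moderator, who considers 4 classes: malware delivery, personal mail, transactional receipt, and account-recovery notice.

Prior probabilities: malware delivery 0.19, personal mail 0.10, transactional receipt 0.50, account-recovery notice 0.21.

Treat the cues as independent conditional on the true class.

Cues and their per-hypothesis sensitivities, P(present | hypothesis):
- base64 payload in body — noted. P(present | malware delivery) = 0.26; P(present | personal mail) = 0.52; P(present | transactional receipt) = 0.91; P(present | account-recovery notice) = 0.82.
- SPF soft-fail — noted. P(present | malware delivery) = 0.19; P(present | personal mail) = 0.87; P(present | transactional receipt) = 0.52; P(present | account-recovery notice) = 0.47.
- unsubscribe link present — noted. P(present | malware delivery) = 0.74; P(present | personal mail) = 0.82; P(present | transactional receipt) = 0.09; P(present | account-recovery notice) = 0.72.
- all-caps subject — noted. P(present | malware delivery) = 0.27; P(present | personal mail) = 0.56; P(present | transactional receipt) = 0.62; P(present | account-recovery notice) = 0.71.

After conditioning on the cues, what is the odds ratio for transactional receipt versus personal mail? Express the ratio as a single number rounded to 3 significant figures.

The normalizing constant cancels in an odds ratio, so compute prior × likelihood for the two hypotheses only:
  transactional receipt: 0.50 × 0.91 × 0.52 × 0.09 × 0.62 = 0.013202
  personal mail: 0.10 × 0.52 × 0.87 × 0.82 × 0.56 = 0.020774
Posterior odds = 0.013202 / 0.020774 ≈ 0.636.

0.636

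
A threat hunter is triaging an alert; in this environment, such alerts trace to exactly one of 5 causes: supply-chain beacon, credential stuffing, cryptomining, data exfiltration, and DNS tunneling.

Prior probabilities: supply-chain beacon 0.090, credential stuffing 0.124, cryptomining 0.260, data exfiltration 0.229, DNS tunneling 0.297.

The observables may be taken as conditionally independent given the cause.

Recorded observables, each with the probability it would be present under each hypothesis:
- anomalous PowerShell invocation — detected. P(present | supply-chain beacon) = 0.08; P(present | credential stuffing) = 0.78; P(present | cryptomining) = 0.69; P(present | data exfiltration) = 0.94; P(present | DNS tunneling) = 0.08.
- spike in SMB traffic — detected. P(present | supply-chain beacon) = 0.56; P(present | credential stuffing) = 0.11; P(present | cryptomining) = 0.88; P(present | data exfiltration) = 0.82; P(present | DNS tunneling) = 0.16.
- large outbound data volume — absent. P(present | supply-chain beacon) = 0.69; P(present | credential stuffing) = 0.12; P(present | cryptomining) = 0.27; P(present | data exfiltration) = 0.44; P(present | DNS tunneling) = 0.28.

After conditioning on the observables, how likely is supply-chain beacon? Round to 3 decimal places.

By Bayes' rule with conditional independence, the unnormalized weight for each hypothesis is prior × ∏ likelihoods (using 1 − P(present | H) for each absent observable):
  supply-chain beacon: 0.090 × 0.08 × 0.56 × (1 − 0.69) = 0.0012499
  credential stuffing: 0.124 × 0.78 × 0.11 × (1 − 0.12) = 0.0093625
  cryptomining: 0.260 × 0.69 × 0.88 × (1 − 0.27) = 0.11525
  data exfiltration: 0.229 × 0.94 × 0.82 × (1 − 0.44) = 0.098847
  DNS tunneling: 0.297 × 0.08 × 0.16 × (1 − 0.28) = 0.0027372
The unnormalized weights sum to 0.22744.
P(supply-chain beacon | evidence) = 0.0012499 / 0.22744 ≈ 0.005.

0.005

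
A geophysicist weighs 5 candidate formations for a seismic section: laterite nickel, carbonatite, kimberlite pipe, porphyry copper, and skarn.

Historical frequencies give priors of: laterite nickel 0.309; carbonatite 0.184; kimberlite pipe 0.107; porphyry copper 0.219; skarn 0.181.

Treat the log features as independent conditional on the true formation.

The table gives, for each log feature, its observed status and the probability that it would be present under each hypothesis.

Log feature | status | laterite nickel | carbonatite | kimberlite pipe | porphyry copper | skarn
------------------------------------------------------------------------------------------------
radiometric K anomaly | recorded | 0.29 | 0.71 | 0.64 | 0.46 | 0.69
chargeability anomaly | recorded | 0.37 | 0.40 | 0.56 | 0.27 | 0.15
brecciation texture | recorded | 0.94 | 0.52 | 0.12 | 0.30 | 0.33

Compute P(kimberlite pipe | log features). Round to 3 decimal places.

0.060

By Bayes' rule with conditional independence, the unnormalized weight for each hypothesis is prior × ∏ likelihoods:
  laterite nickel: 0.309 × 0.29 × 0.37 × 0.94 = 0.031166
  carbonatite: 0.184 × 0.71 × 0.40 × 0.52 = 0.027173
  kimberlite pipe: 0.107 × 0.64 × 0.56 × 0.12 = 0.0046019
  porphyry copper: 0.219 × 0.46 × 0.27 × 0.30 = 0.0081599
  skarn: 0.181 × 0.69 × 0.15 × 0.33 = 0.0061821
The unnormalized weights sum to 0.077283.
P(kimberlite pipe | evidence) = 0.0046019 / 0.077283 ≈ 0.060.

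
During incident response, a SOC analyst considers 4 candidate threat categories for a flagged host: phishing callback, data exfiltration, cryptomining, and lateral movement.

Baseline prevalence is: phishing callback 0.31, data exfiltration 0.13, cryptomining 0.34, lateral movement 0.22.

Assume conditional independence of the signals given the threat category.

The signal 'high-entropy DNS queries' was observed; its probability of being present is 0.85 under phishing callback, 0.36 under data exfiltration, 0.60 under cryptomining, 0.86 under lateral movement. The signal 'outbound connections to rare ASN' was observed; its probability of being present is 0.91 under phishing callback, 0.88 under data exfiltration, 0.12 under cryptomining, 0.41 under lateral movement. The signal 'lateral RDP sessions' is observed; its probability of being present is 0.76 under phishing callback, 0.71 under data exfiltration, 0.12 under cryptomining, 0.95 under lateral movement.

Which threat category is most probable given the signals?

phishing callback

Multiply each prior by the joint likelihood of the signal pattern:
  phishing callback: 0.31 × 0.85 × 0.91 × 0.76 = 0.18224
  data exfiltration: 0.13 × 0.36 × 0.88 × 0.71 = 0.029241
  cryptomining: 0.34 × 0.60 × 0.12 × 0.12 = 0.0029376
  lateral movement: 0.22 × 0.86 × 0.41 × 0.95 = 0.073693
The unnormalized weights sum to 0.28811.
P(phishing callback | evidence) ≈ 0.18224 / 0.28811 ≈ 0.633
P(data exfiltration | evidence) ≈ 0.029241 / 0.28811 ≈ 0.101
P(cryptomining | evidence) ≈ 0.0029376 / 0.28811 ≈ 0.010
P(lateral movement | evidence) ≈ 0.073693 / 0.28811 ≈ 0.256
The largest is 0.633, so phishing callback is most probable.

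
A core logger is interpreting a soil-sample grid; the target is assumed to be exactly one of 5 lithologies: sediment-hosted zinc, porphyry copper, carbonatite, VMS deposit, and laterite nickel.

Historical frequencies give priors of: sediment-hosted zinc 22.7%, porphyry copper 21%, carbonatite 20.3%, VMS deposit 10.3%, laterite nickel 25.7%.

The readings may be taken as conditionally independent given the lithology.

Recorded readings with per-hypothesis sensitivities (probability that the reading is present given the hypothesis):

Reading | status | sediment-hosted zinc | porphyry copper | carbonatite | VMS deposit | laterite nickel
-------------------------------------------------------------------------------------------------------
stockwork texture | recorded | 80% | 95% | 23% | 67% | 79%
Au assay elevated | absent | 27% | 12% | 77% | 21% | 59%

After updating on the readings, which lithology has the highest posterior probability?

porphyry copper

By Bayes' rule with conditional independence, the unnormalized weight for each hypothesis is prior × ∏ likelihoods (using 1 − P(present | H) for each absent reading):
  sediment-hosted zinc: 0.227 × 0.80 × (1 − 0.27) = 0.13257
  porphyry copper: 0.210 × 0.95 × (1 − 0.12) = 0.17556
  carbonatite: 0.203 × 0.23 × (1 − 0.77) = 0.010739
  VMS deposit: 0.103 × 0.67 × (1 − 0.21) = 0.054518
  laterite nickel: 0.257 × 0.79 × (1 − 0.59) = 0.083242
Normalizing constant Z = 0.13257 + 0.17556 + 0.010739 + 0.054518 + 0.083242 = 0.45663.
P(sediment-hosted zinc | evidence) ≈ 0.13257 / 0.45663 ≈ 0.290
P(porphyry copper | evidence) ≈ 0.17556 / 0.45663 ≈ 0.384
P(carbonatite | evidence) ≈ 0.010739 / 0.45663 ≈ 0.024
P(VMS deposit | evidence) ≈ 0.054518 / 0.45663 ≈ 0.119
P(laterite nickel | evidence) ≈ 0.083242 / 0.45663 ≈ 0.182
The largest is 0.384, so porphyry copper is most probable.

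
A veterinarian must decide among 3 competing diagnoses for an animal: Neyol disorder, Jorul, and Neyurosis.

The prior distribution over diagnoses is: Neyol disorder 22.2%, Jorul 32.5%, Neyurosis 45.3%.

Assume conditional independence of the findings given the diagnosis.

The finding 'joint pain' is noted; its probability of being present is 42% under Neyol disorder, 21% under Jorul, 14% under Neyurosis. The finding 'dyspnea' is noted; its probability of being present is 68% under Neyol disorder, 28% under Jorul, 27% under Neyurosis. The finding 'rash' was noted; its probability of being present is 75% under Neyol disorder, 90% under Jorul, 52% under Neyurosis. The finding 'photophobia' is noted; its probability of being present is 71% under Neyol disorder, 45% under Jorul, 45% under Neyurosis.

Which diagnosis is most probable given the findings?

Neyol disorder

Multiply each prior by the joint likelihood of the evidence pattern:
  Neyol disorder: 0.222 × 0.42 × 0.68 × 0.75 × 0.71 = 0.033762
  Jorul: 0.325 × 0.21 × 0.28 × 0.90 × 0.45 = 0.0077396
  Neyurosis: 0.453 × 0.14 × 0.27 × 0.52 × 0.45 = 0.0040069
Marginal likelihood of the evidence = 0.045509.
P(Neyol disorder | evidence) ≈ 0.033762 / 0.045509 ≈ 0.742
P(Jorul | evidence) ≈ 0.0077396 / 0.045509 ≈ 0.170
P(Neyurosis | evidence) ≈ 0.0040069 / 0.045509 ≈ 0.088
The largest is 0.742, so Neyol disorder is most probable.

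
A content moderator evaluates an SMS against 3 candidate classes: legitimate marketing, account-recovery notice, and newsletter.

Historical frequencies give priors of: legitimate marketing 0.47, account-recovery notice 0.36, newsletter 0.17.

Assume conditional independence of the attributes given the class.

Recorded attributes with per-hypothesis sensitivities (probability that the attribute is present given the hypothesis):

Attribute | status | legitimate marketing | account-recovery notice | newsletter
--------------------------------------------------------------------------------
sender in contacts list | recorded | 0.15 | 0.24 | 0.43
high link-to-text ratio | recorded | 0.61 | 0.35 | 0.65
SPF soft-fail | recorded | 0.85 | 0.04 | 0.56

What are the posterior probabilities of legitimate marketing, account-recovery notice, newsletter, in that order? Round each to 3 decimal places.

By Bayes' rule with conditional independence, the unnormalized weight for each hypothesis is prior × ∏ likelihoods:
  legitimate marketing: 0.47 × 0.15 × 0.61 × 0.85 = 0.036554
  account-recovery notice: 0.36 × 0.24 × 0.35 × 0.04 = 0.0012096
  newsletter: 0.17 × 0.43 × 0.65 × 0.56 = 0.026608
Marginal likelihood of the evidence = 0.064372.
P(legitimate marketing | evidence) = 0.036554 / 0.064372 ≈ 0.568
P(account-recovery notice | evidence) = 0.0012096 / 0.064372 ≈ 0.019
P(newsletter | evidence) = 0.026608 / 0.064372 ≈ 0.413

0.568, 0.019, 0.413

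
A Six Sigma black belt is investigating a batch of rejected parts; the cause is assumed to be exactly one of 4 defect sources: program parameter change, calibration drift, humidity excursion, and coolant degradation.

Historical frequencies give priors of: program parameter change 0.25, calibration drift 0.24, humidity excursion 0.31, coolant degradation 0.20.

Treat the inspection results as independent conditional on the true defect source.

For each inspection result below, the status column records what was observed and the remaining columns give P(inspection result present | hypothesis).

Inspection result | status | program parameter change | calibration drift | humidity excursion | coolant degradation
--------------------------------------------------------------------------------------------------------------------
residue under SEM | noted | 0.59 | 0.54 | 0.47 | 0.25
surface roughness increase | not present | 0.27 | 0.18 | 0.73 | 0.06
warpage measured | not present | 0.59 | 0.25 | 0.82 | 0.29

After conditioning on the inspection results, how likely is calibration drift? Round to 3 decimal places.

By Bayes' rule with conditional independence, the unnormalized weight for each hypothesis is prior × ∏ likelihoods (using 1 − P(present | H) for each absent inspection result):
  program parameter change: 0.25 × 0.59 × (1 − 0.27) × (1 − 0.59) = 0.044147
  calibration drift: 0.24 × 0.54 × (1 − 0.18) × (1 − 0.25) = 0.079704
  humidity excursion: 0.31 × 0.47 × (1 − 0.73) × (1 − 0.82) = 0.007081
  coolant degradation: 0.20 × 0.25 × (1 − 0.06) × (1 − 0.29) = 0.03337
Marginal likelihood of the evidence = 0.1643.
P(calibration drift | evidence) = 0.079704 / 0.1643 ≈ 0.485.

0.485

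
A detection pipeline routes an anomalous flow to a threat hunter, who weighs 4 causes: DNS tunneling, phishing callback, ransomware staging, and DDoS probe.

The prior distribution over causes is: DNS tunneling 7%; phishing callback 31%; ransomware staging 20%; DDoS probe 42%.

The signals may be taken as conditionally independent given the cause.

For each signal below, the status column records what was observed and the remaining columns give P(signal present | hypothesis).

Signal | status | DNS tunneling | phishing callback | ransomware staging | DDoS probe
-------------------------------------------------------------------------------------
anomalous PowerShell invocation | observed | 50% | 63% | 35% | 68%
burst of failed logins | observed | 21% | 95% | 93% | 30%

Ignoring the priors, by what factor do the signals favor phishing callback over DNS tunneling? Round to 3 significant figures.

The Bayes factor is the ratio of the joint likelihoods of the signal pattern under the two hypotheses.
  phishing callback: 0.63 × 0.95 = 0.5985
  DNS tunneling: 0.50 × 0.21 = 0.105
Bayes factor = 0.5985 / 0.105 ≈ 5.70

5.70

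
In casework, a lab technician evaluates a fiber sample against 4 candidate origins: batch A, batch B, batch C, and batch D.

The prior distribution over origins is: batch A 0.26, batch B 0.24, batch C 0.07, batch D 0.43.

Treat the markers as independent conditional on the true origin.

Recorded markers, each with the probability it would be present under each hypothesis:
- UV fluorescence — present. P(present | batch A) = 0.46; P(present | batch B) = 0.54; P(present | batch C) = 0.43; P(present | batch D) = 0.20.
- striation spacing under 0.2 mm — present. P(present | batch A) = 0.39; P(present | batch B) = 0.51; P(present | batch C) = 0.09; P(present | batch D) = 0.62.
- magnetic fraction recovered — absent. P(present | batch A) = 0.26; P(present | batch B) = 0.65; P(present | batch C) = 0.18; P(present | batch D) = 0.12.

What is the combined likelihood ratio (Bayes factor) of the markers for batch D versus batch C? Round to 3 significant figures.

Take the product of per-marker likelihoods under each hypothesis (using 1 − P(present | H) for each absent marker), then divide.
  batch D: 0.20 × 0.62 × (1 − 0.12) = 0.10912
  batch C: 0.43 × 0.09 × (1 − 0.18) = 0.031734
Bayes factor = 0.10912 / 0.031734 ≈ 3.44

3.44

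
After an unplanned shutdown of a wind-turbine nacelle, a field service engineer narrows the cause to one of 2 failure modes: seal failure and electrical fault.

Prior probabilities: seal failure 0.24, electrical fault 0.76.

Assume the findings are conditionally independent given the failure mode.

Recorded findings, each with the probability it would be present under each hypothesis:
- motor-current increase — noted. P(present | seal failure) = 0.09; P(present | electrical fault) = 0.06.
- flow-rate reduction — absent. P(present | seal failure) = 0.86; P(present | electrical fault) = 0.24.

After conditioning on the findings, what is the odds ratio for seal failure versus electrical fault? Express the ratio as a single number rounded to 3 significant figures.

0.0873

Posterior odds equal prior odds times the likelihood ratio; only the two competing hypotheses matter (using 1 − P(present | H) for each absent finding).
  seal failure: 0.24 × 0.09 × (1 − 0.86) = 0.003024
  electrical fault: 0.76 × 0.06 × (1 − 0.24) = 0.034656
Posterior odds = 0.003024 / 0.034656 ≈ 0.0873.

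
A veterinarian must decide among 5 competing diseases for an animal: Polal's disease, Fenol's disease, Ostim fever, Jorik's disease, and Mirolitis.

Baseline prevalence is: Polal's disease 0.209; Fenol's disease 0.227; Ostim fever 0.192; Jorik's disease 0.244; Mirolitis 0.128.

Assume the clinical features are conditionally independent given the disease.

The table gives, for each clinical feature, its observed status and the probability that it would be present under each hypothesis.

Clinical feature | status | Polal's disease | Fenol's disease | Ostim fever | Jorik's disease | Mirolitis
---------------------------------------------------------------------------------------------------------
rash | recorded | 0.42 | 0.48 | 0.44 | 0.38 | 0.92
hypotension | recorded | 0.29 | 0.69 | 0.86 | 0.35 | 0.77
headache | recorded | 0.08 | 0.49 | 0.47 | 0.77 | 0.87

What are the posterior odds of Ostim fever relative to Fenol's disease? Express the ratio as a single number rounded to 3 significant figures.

Posterior odds equal prior odds times the likelihood ratio; only the two competing hypotheses matter.
  Ostim fever: 0.192 × 0.44 × 0.86 × 0.47 = 0.034147
  Fenol's disease: 0.227 × 0.48 × 0.69 × 0.49 = 0.036839
Posterior odds = 0.034147 / 0.036839 ≈ 0.927.

0.927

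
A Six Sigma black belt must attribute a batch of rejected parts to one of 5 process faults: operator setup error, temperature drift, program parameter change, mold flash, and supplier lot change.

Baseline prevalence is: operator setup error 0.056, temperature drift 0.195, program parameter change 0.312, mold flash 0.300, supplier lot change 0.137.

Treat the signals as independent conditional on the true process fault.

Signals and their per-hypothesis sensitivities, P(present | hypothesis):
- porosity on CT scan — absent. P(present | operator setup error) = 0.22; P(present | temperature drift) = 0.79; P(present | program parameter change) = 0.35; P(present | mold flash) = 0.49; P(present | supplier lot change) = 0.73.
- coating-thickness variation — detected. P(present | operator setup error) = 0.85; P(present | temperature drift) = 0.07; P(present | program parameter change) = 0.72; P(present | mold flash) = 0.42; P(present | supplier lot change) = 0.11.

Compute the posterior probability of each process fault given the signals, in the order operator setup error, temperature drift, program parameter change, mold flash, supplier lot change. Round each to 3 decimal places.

Multiply each prior by the joint likelihood of the signal pattern (using 1 − P(present | H) for each absent signal):
  operator setup error: 0.056 × (1 − 0.22) × 0.85 = 0.037128
  temperature drift: 0.195 × (1 − 0.79) × 0.07 = 0.0028665
  program parameter change: 0.312 × (1 − 0.35) × 0.72 = 0.14602
  mold flash: 0.300 × (1 − 0.49) × 0.42 = 0.06426
  supplier lot change: 0.137 × (1 − 0.73) × 0.11 = 0.0040689
Marginal likelihood of the evidence = 0.25434.
P(operator setup error | evidence) = 0.037128 / 0.25434 ≈ 0.146
P(temperature drift | evidence) = 0.0028665 / 0.25434 ≈ 0.011
P(program parameter change | evidence) = 0.14602 / 0.25434 ≈ 0.574
P(mold flash | evidence) = 0.06426 / 0.25434 ≈ 0.253
P(supplier lot change | evidence) = 0.0040689 / 0.25434 ≈ 0.016

0.146, 0.011, 0.574, 0.253, 0.016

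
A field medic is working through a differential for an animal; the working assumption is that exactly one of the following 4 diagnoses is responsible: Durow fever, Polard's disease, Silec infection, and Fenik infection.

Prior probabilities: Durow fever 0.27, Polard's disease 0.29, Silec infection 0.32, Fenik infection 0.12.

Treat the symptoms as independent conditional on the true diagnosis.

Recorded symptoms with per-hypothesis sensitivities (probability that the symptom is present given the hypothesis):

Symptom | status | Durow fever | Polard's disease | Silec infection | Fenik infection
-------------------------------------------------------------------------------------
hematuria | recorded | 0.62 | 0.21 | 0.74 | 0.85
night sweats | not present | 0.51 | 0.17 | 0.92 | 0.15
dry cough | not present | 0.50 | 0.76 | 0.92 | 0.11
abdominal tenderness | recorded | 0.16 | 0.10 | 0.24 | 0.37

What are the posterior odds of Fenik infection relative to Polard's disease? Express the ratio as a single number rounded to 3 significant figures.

23.5

The normalizing constant cancels in an odds ratio, so compute prior × likelihood for the two hypotheses only (using 1 − P(present | H) for each absent symptom):
  Fenik infection: 0.12 × 0.85 × (1 − 0.15) × (1 − 0.11) × 0.37 = 0.02855
  Polard's disease: 0.29 × 0.21 × (1 − 0.17) × (1 − 0.76) × 0.10 = 0.0012131
Odds(Fenik infection : Polard's disease) = 0.02855 / 0.0012131 ≈ 23.5.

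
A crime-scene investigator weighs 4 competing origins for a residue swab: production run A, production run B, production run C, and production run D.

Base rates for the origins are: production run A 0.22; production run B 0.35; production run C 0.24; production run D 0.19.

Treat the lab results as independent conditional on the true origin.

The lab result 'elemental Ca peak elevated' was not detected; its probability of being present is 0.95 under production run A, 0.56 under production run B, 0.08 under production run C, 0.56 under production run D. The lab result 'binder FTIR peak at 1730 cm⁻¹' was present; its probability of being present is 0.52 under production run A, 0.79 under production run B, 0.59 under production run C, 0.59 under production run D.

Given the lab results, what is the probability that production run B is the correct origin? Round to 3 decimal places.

0.396

Multiply each prior by the joint likelihood of the lab result pattern (using 1 − P(present | H) for each absent lab result):
  production run A: 0.22 × (1 − 0.95) × 0.52 = 0.00572
  production run B: 0.35 × (1 − 0.56) × 0.79 = 0.12166
  production run C: 0.24 × (1 − 0.08) × 0.59 = 0.13027
  production run D: 0.19 × (1 − 0.56) × 0.59 = 0.049324
The unnormalized weights sum to 0.30698.
P(production run B | evidence) = 0.12166 / 0.30698 ≈ 0.396.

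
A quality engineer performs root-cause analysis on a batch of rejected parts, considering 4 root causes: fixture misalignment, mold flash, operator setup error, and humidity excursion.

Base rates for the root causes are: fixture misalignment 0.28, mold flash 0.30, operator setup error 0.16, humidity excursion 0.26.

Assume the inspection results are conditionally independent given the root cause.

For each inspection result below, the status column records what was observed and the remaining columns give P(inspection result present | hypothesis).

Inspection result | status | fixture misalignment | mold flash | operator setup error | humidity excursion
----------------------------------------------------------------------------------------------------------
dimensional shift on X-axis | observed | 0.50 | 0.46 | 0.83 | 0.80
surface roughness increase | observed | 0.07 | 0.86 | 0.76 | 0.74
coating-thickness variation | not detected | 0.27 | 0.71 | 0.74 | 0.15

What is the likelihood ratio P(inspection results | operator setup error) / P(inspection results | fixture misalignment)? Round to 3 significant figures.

The Bayes factor is the ratio of the joint likelihoods of the inspection result pattern under the two hypotheses (using 1 − P(present | H) for each absent inspection result).
  operator setup error: 0.83 × 0.76 × (1 − 0.74) = 0.16401
  fixture misalignment: 0.50 × 0.07 × (1 − 0.27) = 0.02555
Bayes factor = 0.16401 / 0.02555 ≈ 6.42

6.42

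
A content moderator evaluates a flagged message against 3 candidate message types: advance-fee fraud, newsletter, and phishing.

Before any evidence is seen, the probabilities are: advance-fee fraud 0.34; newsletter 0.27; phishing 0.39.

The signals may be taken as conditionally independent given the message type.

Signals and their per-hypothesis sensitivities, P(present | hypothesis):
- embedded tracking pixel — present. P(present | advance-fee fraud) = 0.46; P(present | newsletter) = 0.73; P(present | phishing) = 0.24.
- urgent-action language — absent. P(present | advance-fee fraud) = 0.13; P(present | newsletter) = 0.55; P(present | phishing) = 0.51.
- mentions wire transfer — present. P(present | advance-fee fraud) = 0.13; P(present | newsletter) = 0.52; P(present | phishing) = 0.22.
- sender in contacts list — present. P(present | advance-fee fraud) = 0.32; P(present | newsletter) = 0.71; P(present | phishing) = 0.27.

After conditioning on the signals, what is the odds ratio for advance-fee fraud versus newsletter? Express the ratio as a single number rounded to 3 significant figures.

0.173

Posterior odds equal prior odds times the likelihood ratio; only the two competing hypotheses matter (using 1 − P(present | H) for each absent signal).
  advance-fee fraud: 0.34 × 0.46 × (1 − 0.13) × 0.13 × 0.32 = 0.0056604
  newsletter: 0.27 × 0.73 × (1 − 0.55) × 0.52 × 0.71 = 0.032746
Posterior odds = 0.0056604 / 0.032746 ≈ 0.173.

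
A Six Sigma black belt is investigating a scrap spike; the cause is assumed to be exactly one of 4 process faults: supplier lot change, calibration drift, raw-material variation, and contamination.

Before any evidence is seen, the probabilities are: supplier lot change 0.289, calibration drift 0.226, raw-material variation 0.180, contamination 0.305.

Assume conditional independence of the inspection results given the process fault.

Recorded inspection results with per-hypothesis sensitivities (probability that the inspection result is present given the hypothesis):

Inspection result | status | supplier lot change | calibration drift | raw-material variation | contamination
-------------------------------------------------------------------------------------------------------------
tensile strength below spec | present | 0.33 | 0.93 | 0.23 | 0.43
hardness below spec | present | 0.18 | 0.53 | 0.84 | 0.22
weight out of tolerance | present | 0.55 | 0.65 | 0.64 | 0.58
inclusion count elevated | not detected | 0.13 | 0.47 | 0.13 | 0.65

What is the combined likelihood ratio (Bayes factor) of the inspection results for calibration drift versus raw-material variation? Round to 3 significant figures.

1.58

Joint likelihood of the inspection result pattern under each hypothesis (using 1 − P(present | H) for each absent inspection result):
  calibration drift: 0.93 × 0.53 × 0.65 × (1 − 0.47) = 0.1698
  raw-material variation: 0.23 × 0.84 × 0.64 × (1 − 0.13) = 0.10757
Bayes factor = 0.1698 / 0.10757 ≈ 1.58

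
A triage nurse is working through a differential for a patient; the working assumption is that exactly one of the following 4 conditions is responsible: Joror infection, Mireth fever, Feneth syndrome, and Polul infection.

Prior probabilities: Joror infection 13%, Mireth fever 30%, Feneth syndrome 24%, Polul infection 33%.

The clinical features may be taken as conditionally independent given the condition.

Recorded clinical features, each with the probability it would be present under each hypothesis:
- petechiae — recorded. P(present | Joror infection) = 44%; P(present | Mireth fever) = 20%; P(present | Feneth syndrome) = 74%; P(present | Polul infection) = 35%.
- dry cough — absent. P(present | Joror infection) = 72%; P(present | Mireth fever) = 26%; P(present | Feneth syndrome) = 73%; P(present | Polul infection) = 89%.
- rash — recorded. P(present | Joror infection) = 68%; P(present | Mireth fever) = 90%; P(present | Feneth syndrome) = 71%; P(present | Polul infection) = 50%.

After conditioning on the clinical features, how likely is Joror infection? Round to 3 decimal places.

For each hypothesis, the unnormalized posterior weight is prior × product of the clinical feature likelihoods (using 1 − P(present | H) for each absent clinical feature):
  Joror infection: 0.13 × 0.44 × (1 − 0.72) × 0.68 = 0.010891
  Mireth fever: 0.30 × 0.20 × (1 − 0.26) × 0.90 = 0.03996
  Feneth syndrome: 0.24 × 0.74 × (1 − 0.73) × 0.71 = 0.034046
  Polul infection: 0.33 × 0.35 × (1 − 0.89) × 0.50 = 0.0063525
Marginal likelihood of the evidence = 0.091249.
P(Joror infection | evidence) = 0.010891 / 0.091249 ≈ 0.119.

0.119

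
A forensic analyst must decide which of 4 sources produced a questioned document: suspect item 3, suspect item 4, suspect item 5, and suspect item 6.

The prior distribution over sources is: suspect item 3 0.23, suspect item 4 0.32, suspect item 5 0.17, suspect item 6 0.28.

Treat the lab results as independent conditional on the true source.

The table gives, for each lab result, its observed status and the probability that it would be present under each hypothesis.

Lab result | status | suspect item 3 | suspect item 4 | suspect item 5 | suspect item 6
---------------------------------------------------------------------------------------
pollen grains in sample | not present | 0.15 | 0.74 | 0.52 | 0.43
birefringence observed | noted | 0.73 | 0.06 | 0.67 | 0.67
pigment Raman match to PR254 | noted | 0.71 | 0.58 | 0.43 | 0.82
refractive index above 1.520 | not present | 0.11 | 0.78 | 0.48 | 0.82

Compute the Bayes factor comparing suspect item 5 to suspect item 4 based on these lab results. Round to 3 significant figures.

36.1

Joint likelihood of the lab result pattern under each hypothesis (using 1 − P(present | H) for each absent lab result):
  suspect item 5: (1 − 0.52) × 0.67 × 0.43 × (1 − 0.48) = 0.07191
  suspect item 4: (1 − 0.74) × 0.06 × 0.58 × (1 − 0.78) = 0.0019906
Bayes factor = 0.07191 / 0.0019906 ≈ 36.1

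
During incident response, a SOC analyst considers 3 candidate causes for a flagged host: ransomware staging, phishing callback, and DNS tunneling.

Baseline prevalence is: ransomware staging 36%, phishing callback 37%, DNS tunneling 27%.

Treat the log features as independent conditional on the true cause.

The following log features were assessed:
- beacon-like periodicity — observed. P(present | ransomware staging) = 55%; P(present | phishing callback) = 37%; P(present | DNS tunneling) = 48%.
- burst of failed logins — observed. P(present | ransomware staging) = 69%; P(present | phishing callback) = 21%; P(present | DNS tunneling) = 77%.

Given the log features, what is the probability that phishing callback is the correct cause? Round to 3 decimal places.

Multiply each prior by the joint likelihood of the log feature pattern:
  ransomware staging: 0.36 × 0.55 × 0.69 = 0.13662
  phishing callback: 0.37 × 0.37 × 0.21 = 0.028749
  DNS tunneling: 0.27 × 0.48 × 0.77 = 0.099792
Marginal likelihood of the evidence = 0.26516.
P(phishing callback | evidence) = 0.028749 / 0.26516 ≈ 0.108.

0.108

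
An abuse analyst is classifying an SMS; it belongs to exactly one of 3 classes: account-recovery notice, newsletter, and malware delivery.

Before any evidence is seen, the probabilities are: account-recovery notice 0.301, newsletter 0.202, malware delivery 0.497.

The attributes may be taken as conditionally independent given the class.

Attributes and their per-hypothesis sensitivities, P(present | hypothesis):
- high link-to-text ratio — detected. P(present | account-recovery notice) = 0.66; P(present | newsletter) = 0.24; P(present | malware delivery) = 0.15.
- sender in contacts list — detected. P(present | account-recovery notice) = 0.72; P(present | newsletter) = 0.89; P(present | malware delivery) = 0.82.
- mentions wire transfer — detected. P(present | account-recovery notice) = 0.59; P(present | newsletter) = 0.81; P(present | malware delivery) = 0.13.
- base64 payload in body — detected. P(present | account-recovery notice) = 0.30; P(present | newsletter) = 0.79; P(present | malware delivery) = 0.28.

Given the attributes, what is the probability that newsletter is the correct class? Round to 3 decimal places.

0.501

For each hypothesis, the unnormalized posterior weight is prior × product of the attribute likelihoods:
  account-recovery notice: 0.301 × 0.66 × 0.72 × 0.59 × 0.30 = 0.025317
  newsletter: 0.202 × 0.24 × 0.89 × 0.81 × 0.79 = 0.02761
  malware delivery: 0.497 × 0.15 × 0.82 × 0.13 × 0.28 = 0.0022252
The unnormalized weights sum to 0.055152.
P(newsletter | evidence) = 0.02761 / 0.055152 ≈ 0.501.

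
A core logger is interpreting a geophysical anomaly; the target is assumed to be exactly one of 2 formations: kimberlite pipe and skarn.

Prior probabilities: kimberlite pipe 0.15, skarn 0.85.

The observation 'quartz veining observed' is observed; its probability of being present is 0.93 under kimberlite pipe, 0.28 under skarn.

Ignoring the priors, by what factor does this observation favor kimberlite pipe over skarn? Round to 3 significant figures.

The Bayes factor is the ratio of the two likelihoods.
  kimberlite pipe: 0.93
  skarn: 0.28
Bayes factor = 0.93 / 0.28 ≈ 3.32

3.32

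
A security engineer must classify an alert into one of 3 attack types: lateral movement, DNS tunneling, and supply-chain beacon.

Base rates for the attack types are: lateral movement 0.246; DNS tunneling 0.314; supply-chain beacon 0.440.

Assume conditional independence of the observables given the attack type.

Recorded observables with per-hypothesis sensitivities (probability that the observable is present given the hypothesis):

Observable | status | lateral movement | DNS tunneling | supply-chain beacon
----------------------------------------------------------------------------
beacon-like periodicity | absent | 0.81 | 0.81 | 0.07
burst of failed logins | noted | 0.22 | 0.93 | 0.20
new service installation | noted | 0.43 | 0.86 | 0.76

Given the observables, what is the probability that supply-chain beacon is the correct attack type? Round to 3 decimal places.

For each hypothesis, the unnormalized posterior weight is prior × product of the observable likelihoods (using 1 − P(present | H) for each absent observable):
  lateral movement: 0.246 × (1 − 0.81) × 0.22 × 0.43 = 0.0044216
  DNS tunneling: 0.314 × (1 − 0.81) × 0.93 × 0.86 = 0.047716
  supply-chain beacon: 0.440 × (1 − 0.07) × 0.20 × 0.76 = 0.062198
Marginal likelihood of the evidence = 0.11434.
P(supply-chain beacon | evidence) = 0.062198 / 0.11434 ≈ 0.544.

0.544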